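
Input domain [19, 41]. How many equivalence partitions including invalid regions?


Valid range: [19, 41]
Class 1: x < 19 — invalid
Class 2: 19 ≤ x ≤ 41 — valid
Class 3: x > 41 — invalid
Total equivalence classes: 3

3 equivalence classes


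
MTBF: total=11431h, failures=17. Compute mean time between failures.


Formula: MTBF = Total operating time / Number of failures
MTBF = 11431 / 17
MTBF = 672.41 hours

672.41 hours


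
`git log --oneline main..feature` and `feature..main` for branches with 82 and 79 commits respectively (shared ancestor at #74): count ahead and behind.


Common ancestor: commit #74
feature commits after divergence: 82 - 74 = 8
main commits after divergence: 79 - 74 = 5
feature is 8 commits ahead of main
main is 5 commits ahead of feature

feature ahead: 8, main ahead: 5


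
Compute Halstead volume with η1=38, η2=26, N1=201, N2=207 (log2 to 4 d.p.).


Formula: V = N * log2(η), where N = N1 + N2 and η = η1 + η2
η = 38 + 26 = 64
N = 201 + 207 = 408
log2(64) ≈ 6.0000
V = 408 * 6.0000 = 2448.00

2448.00


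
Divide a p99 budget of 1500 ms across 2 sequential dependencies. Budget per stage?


Formula: per_stage = total_budget / stages
per_stage = 1500 / 2
per_stage = 750.0 ms

750.0 ms


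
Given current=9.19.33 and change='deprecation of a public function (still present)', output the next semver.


Current: 9.19.33
Change category: 'deprecation of a public function (still present)' → minor bump
SemVer rule: minor bump → increment MINOR, reset PATCH to 0 (MAJOR unchanged)
New: 9.20.0

9.20.0


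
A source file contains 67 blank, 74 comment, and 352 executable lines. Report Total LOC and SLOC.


Total LOC = blank + comment + code
Total LOC = 67 + 74 + 352 = 493
SLOC (source only) = code = 352

Total LOC: 493, SLOC: 352


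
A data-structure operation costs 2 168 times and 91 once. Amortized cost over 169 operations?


Formula: Amortized cost = Total cost / Operations
Total cost = (168 * 2) + (1 * 91)
Total cost = 336 + 91 = 427
Amortized = 427 / 169 = 2.5266

2.5266


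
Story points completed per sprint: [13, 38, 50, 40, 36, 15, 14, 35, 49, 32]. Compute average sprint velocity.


Formula: Avg velocity = Total points / Number of sprints
Points: [13, 38, 50, 40, 36, 15, 14, 35, 49, 32]
Sum = 13 + 38 + 50 + 40 + 36 + 15 + 14 + 35 + 49 + 32 = 322
Avg velocity = 322 / 10 = 32.2 points/sprint

32.2 points/sprint


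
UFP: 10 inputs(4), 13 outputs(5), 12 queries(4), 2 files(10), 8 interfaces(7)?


UFP = EI*4 + EO*5 + EQ*4 + ILF*10 + EIF*7
UFP = 10*4 + 13*5 + 12*4 + 2*10 + 8*7
UFP = 40 + 65 + 48 + 20 + 56
UFP = 229

229


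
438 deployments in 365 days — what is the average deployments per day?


Formula: deployments per day = releases / days
= 438 / 365
= 1.2 deploys/day
(equivalently, 8.4 deploys/week)

1.2 deploys/day


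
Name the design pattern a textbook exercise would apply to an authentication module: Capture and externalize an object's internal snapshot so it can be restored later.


This matches the Memento pattern

Memento


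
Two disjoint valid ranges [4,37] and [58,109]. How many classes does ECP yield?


Valid ranges: [4,37] and [58,109]
Class 1: x < 4 — invalid
Class 2: 4 ≤ x ≤ 37 — valid
Class 3: 37 < x < 58 — invalid (gap between ranges)
Class 4: 58 ≤ x ≤ 109 — valid
Class 5: x > 109 — invalid
Total equivalence classes: 5

5 equivalence classes


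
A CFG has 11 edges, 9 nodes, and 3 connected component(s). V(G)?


Formula: V(G) = E - N + 2P
V(G) = 11 - 9 + 2*3
V(G) = 2 + 6
V(G) = 8

8


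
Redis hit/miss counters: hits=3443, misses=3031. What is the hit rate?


Formula: hit rate = hits / (hits + misses) * 100
hit rate = 3443 / (3443 + 3031) * 100
hit rate = 3443 / 6474 * 100
hit rate = 53.18%

53.18%


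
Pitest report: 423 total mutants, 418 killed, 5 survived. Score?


Mutation score = killed / total * 100
Mutation score = 418 / 423 * 100
Mutation score = 98.82%

98.82%


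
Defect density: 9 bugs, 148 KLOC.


Defect density = defects / KLOC
Defect density = 9 / 148
Defect density = 0.061 defects/KLOC

0.061 defects/KLOC


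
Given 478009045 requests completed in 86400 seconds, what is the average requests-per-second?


Formula: throughput = requests / seconds
throughput = 478009045 / 86400
throughput = 5532.51 requests/second

5532.51 requests/second


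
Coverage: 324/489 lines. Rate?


Coverage = covered / total * 100
Coverage = 324 / 489 * 100
Coverage = 66.26%

66.26%


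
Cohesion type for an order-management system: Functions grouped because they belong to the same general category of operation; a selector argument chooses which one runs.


Reasoning: Grouped by category of activity, not by data or sequence
Type: Logical cohesion

Logical cohesion


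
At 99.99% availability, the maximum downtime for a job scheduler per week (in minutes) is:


Formula: allowed downtime = period * (100 - SLA) / 100
Period (week) = 10080 minutes
Unavailability fraction = (100 - 99.99) / 100
Allowed downtime = 10080 * (100 - 99.99) / 100
Allowed downtime = 1.008 minutes

1.008 minutes


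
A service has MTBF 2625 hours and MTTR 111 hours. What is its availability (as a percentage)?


Availability = MTBF / (MTBF + MTTR)
Availability = 2625 / (2625 + 111)
Availability = 2625 / 2736
Availability = 95.943%

95.943%


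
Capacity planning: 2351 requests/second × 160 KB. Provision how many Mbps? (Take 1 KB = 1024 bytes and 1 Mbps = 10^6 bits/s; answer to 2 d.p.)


Formula: Mbps = payload_bytes * RPS * 8 / 1e6
Payload per request = 160 KB = 160 * 1024 = 163840 bytes
Total bytes/sec = 163840 * 2351 = 385187840
Total bits/sec = 385187840 * 8 = 3081502720
Mbps = 3081502720 / 1e6 = 3081.5

3081.5 Mbps


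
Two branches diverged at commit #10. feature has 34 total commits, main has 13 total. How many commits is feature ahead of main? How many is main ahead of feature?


Common ancestor: commit #10
feature commits after divergence: 34 - 10 = 24
main commits after divergence: 13 - 10 = 3
feature is 24 commits ahead of main
main is 3 commits ahead of feature

feature ahead: 24, main ahead: 3


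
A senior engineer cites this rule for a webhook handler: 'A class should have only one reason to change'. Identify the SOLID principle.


This describes the Single Responsibility Principle (SRP)

Single Responsibility Principle (SRP)


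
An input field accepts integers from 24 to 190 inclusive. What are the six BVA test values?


Range: [24, 190]
Boundaries: just below min, min, min+1, max-1, max, just above max
Values: [23, 24, 25, 189, 190, 191]

[23, 24, 25, 189, 190, 191]


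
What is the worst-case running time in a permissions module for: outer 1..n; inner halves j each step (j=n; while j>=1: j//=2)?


Reasoning: n times log n
Complexity: O(n log n)

O(n log n)


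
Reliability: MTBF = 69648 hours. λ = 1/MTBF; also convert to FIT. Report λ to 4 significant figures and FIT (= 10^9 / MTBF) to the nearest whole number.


Formula: λ = 1 / MTBF; FIT = λ × 1e9 = 1e9 / MTBF
λ = 1 / 69648 ≈ 1.436e-05 failures/hour
FIT = 1e9 / 69648 ≈ 14358 failures per 1e9 hours (nearest whole number)

λ = 1.436e-05 /h, FIT = 14358


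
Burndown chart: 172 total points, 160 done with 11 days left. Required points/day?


Formula: Required rate = Remaining points / Days left
Remaining = 172 - 160 = 12 points
Required rate = 12 / 11 = 1.09 points/day

1.09 points/day


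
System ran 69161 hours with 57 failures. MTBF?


Formula: MTBF = Total operating time / Number of failures
MTBF = 69161 / 57
MTBF = 1213.35 hours

1213.35 hours


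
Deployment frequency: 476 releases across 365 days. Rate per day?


Formula: deployments per day = releases / days
= 476 / 365
= 1.304 deploys/day
(equivalently, 9.13 deploys/week)

1.304 deploys/day


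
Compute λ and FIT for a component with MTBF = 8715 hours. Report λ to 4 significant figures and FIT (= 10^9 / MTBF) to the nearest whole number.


Formula: λ = 1 / MTBF; FIT = λ × 1e9 = 1e9 / MTBF
λ = 1 / 8715 ≈ 1.147e-04 failures/hour
FIT = 1e9 / 8715 ≈ 114745 failures per 1e9 hours (nearest whole number)

λ = 1.147e-04 /h, FIT = 114745


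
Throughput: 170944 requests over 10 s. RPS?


Formula: throughput = requests / seconds
throughput = 170944 / 10
throughput = 17094.4 requests/second

17094.4 requests/second


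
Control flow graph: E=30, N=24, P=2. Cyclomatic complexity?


Formula: V(G) = E - N + 2P
V(G) = 30 - 24 + 2*2
V(G) = 6 + 4
V(G) = 10

10


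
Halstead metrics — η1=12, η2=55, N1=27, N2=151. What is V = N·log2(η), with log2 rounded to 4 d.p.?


Formula: V = N * log2(η), where N = N1 + N2 and η = η1 + η2
η = 12 + 55 = 67
N = 27 + 151 = 178
log2(67) ≈ 6.0661
V = 178 * 6.0661 = 1079.77

1079.77


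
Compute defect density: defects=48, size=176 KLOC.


Defect density = defects / KLOC
Defect density = 48 / 176
Defect density = 0.273 defects/KLOC

0.273 defects/KLOC


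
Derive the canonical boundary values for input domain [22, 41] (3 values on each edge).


Range: [22, 41]
Boundaries: just below min, min, min+1, max-1, max, just above max
Values: [21, 22, 23, 40, 41, 42]

[21, 22, 23, 40, 41, 42]


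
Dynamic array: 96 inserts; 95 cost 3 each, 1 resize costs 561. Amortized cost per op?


Formula: Amortized cost = Total cost / Operations
Total cost = (95 * 3) + (1 * 561)
Total cost = 285 + 561 = 846
Amortized = 846 / 96 = 8.8125

8.8125


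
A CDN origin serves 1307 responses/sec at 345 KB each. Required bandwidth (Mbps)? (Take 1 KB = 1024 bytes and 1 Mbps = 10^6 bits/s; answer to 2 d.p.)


Formula: Mbps = payload_bytes * RPS * 8 / 1e6
Payload per request = 345 KB = 345 * 1024 = 353280 bytes
Total bytes/sec = 353280 * 1307 = 461736960
Total bits/sec = 461736960 * 8 = 3693895680
Mbps = 3693895680 / 1e6 = 3693.9

3693.9 Mbps


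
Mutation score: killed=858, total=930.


Mutation score = killed / total * 100
Mutation score = 858 / 930 * 100
Mutation score = 92.26%

92.26%


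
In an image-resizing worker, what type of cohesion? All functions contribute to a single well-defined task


Reasoning: Best: single purpose
Type: Functional cohesion

Functional cohesion


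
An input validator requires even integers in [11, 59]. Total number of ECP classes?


Constraint: even integers in [11, 59]
Class 1: x < 11 — out-of-range invalid
Class 2: x in [11,59] but odd — wrong type invalid
Class 3: x in [11,59] and even — valid
Class 4: x > 59 — out-of-range invalid
Total equivalence classes: 4

4 equivalence classes


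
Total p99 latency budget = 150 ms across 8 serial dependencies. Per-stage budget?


Formula: per_stage = total_budget / stages
per_stage = 150 / 8
per_stage = 18.75 ms

18.75 ms


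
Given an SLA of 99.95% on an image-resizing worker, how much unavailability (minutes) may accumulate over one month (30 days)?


Formula: allowed downtime = period * (100 - SLA) / 100
Period (month (30 days)) = 43200 minutes
Unavailability fraction = (100 - 99.95) / 100
Allowed downtime = 43200 * (100 - 99.95) / 100
Allowed downtime = 21.6 minutes

21.6 minutes


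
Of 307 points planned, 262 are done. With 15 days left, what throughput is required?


Formula: Required rate = Remaining points / Days left
Remaining = 307 - 262 = 45 points
Required rate = 45 / 15 = 3.0 points/day

3.0 points/day


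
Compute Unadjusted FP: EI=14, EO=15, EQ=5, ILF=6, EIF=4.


UFP = EI*4 + EO*5 + EQ*4 + ILF*10 + EIF*7
UFP = 14*4 + 15*5 + 5*4 + 6*10 + 4*7
UFP = 56 + 75 + 20 + 60 + 28
UFP = 239

239


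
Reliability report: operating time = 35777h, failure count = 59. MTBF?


Formula: MTBF = Total operating time / Number of failures
MTBF = 35777 / 59
MTBF = 606.39 hours

606.39 hours


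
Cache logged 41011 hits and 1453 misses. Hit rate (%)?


Formula: hit rate = hits / (hits + misses) * 100
hit rate = 41011 / (41011 + 1453) * 100
hit rate = 41011 / 42464 * 100
hit rate = 96.58%

96.58%


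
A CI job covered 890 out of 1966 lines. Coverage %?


Coverage = covered / total * 100
Coverage = 890 / 1966 * 100
Coverage = 45.27%

45.27%


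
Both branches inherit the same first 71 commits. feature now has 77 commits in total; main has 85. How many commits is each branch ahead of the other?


Common ancestor: commit #71
feature commits after divergence: 77 - 71 = 6
main commits after divergence: 85 - 71 = 14
feature is 6 commits ahead of main
main is 14 commits ahead of feature

feature ahead: 6, main ahead: 14


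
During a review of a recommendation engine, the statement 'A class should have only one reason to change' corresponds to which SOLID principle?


This describes the Single Responsibility Principle (SRP)

Single Responsibility Principle (SRP)


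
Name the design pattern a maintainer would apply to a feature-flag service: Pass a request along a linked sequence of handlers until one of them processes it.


This matches the Chain of Responsibility pattern

Chain of Responsibility


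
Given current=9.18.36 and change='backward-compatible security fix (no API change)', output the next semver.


Current: 9.18.36
Change category: 'backward-compatible security fix (no API change)' → patch bump
SemVer rule: patch bump → increment PATCH (MAJOR and MINOR unchanged)
New: 9.18.37

9.18.37


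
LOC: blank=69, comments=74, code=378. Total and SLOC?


Total LOC = blank + comment + code
Total LOC = 69 + 74 + 378 = 521
SLOC (source only) = code = 378

Total LOC: 521, SLOC: 378


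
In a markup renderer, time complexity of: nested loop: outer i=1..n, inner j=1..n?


Reasoning: n iterations times n iterations
Complexity: O(n^2)

O(n^2)


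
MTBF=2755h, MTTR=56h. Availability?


Availability = MTBF / (MTBF + MTTR)
Availability = 2755 / (2755 + 56)
Availability = 2755 / 2811
Availability = 98.0078%

98.0078%


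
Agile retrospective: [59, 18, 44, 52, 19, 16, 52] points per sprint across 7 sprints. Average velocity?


Formula: Avg velocity = Total points / Number of sprints
Points: [59, 18, 44, 52, 19, 16, 52]
Sum = 59 + 18 + 44 + 52 + 19 + 16 + 52 = 260
Avg velocity = 260 / 7 = 37.14 points/sprint

37.14 points/sprint


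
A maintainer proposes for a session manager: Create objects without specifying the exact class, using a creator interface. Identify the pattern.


This matches the Factory Method pattern

Factory Method


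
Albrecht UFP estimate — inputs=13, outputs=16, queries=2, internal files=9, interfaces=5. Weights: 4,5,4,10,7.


UFP = EI*4 + EO*5 + EQ*4 + ILF*10 + EIF*7
UFP = 13*4 + 16*5 + 2*4 + 9*10 + 5*7
UFP = 52 + 80 + 8 + 90 + 35
UFP = 265

265


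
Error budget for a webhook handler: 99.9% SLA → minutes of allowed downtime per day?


Formula: allowed downtime = period * (100 - SLA) / 100
Period (day) = 1440 minutes
Unavailability fraction = (100 - 99.9) / 100
Allowed downtime = 1440 * (100 - 99.9) / 100
Allowed downtime = 1.44 minutes

1.44 minutes


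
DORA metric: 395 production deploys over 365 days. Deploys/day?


Formula: deployments per day = releases / days
= 395 / 365
= 1.082 deploys/day
(equivalently, 7.58 deploys/week)

1.082 deploys/day


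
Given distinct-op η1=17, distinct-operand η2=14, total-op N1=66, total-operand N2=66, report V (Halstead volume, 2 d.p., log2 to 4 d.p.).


Formula: V = N * log2(η), where N = N1 + N2 and η = η1 + η2
η = 17 + 14 = 31
N = 66 + 66 = 132
log2(31) ≈ 4.9542
V = 132 * 4.9542 = 653.95

653.95


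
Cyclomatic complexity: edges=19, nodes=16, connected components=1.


Formula: V(G) = E - N + 2P
V(G) = 19 - 16 + 2*1
V(G) = 3 + 2
V(G) = 5

5


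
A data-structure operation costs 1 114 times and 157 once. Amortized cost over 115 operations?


Formula: Amortized cost = Total cost / Operations
Total cost = (114 * 1) + (1 * 157)
Total cost = 114 + 157 = 271
Amortized = 271 / 115 = 2.3565

2.3565


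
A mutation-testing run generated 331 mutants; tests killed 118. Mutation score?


Mutation score = killed / total * 100
Mutation score = 118 / 331 * 100
Mutation score = 35.65%

35.65%


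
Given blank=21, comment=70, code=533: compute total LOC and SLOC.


Total LOC = blank + comment + code
Total LOC = 21 + 70 + 533 = 624
SLOC (source only) = code = 533

Total LOC: 624, SLOC: 533


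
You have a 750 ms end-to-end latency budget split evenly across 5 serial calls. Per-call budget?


Formula: per_stage = total_budget / stages
per_stage = 750 / 5
per_stage = 150.0 ms

150.0 ms


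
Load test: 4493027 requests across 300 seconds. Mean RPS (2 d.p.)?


Formula: throughput = requests / seconds
throughput = 4493027 / 300
throughput = 14976.76 requests/second

14976.76 requests/second


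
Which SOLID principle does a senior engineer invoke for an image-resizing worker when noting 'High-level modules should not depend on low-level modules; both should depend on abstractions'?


This describes the Dependency Inversion Principle (DIP)

Dependency Inversion Principle (DIP)


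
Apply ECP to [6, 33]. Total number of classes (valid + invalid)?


Valid range: [6, 33]
Class 1: x < 6 — invalid
Class 2: 6 ≤ x ≤ 33 — valid
Class 3: x > 33 — invalid
Total equivalence classes: 3

3 equivalence classes


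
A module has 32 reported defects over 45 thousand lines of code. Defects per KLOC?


Defect density = defects / KLOC
Defect density = 32 / 45
Defect density = 0.711 defects/KLOC

0.711 defects/KLOC


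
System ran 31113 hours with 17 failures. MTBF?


Formula: MTBF = Total operating time / Number of failures
MTBF = 31113 / 17
MTBF = 1830.18 hours

1830.18 hours


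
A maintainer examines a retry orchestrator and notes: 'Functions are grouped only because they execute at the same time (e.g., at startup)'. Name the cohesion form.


Reasoning: Related by timing only
Type: Temporal cohesion

Temporal cohesion


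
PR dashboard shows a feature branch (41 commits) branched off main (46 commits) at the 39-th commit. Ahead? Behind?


Common ancestor: commit #39
feature commits after divergence: 41 - 39 = 2
main commits after divergence: 46 - 39 = 7
feature is 2 commits ahead of main
main is 7 commits ahead of feature

feature ahead: 2, main ahead: 7


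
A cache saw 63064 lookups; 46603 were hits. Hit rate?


Formula: hit rate = hits / (hits + misses) * 100
hit rate = 46603 / (46603 + 16461) * 100
hit rate = 46603 / 63064 * 100
hit rate = 73.9%

73.9%


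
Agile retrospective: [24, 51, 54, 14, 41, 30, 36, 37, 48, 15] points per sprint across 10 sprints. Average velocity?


Formula: Avg velocity = Total points / Number of sprints
Points: [24, 51, 54, 14, 41, 30, 36, 37, 48, 15]
Sum = 24 + 51 + 54 + 14 + 41 + 30 + 36 + 37 + 48 + 15 = 350
Avg velocity = 350 / 10 = 35.0 points/sprint

35.0 points/sprint


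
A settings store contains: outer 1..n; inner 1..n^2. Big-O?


Reasoning: n times n^2
Complexity: O(n^3)

O(n^3)


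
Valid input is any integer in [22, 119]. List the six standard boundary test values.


Range: [22, 119]
Boundaries: just below min, min, min+1, max-1, max, just above max
Values: [21, 22, 23, 118, 119, 120]

[21, 22, 23, 118, 119, 120]


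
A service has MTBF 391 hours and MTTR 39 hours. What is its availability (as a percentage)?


Availability = MTBF / (MTBF + MTTR)
Availability = 391 / (391 + 39)
Availability = 391 / 430
Availability = 90.9302%

90.9302%


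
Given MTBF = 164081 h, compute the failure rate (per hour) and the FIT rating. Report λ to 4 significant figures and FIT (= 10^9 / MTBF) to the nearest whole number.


Formula: λ = 1 / MTBF; FIT = λ × 1e9 = 1e9 / MTBF
λ = 1 / 164081 ≈ 6.095e-06 failures/hour
FIT = 1e9 / 164081 ≈ 6095 failures per 1e9 hours (nearest whole number)

λ = 6.095e-06 /h, FIT = 6095


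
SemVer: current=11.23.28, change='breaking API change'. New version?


Current: 11.23.28
Change category: 'breaking API change' → major bump
SemVer rule: major bump → increment MAJOR, reset MINOR and PATCH to 0
New: 12.0.0

12.0.0


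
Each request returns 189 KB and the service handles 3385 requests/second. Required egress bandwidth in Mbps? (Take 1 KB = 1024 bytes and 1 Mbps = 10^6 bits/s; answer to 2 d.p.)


Formula: Mbps = payload_bytes * RPS * 8 / 1e6
Payload per request = 189 KB = 189 * 1024 = 193536 bytes
Total bytes/sec = 193536 * 3385 = 655119360
Total bits/sec = 655119360 * 8 = 5240954880
Mbps = 5240954880 / 1e6 = 5240.95

5240.95 Mbps


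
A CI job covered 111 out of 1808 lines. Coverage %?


Coverage = covered / total * 100
Coverage = 111 / 1808 * 100
Coverage = 6.14%

6.14%


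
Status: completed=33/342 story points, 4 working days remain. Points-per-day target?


Formula: Required rate = Remaining points / Days left
Remaining = 342 - 33 = 309 points
Required rate = 309 / 4 = 77.25 points/day

77.25 points/day


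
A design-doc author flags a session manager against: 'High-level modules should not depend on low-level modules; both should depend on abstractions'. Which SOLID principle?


This describes the Dependency Inversion Principle (DIP)

Dependency Inversion Principle (DIP)


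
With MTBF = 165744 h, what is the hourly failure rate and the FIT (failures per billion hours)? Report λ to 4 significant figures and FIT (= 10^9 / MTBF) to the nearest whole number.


Formula: λ = 1 / MTBF; FIT = λ × 1e9 = 1e9 / MTBF
λ = 1 / 165744 ≈ 6.033e-06 failures/hour
FIT = 1e9 / 165744 ≈ 6033 failures per 1e9 hours (nearest whole number)

λ = 6.033e-06 /h, FIT = 6033


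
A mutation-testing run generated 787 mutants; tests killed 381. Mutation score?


Mutation score = killed / total * 100
Mutation score = 381 / 787 * 100
Mutation score = 48.41%

48.41%


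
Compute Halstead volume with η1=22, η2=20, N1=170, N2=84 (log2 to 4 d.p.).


Formula: V = N * log2(η), where N = N1 + N2 and η = η1 + η2
η = 22 + 20 = 42
N = 170 + 84 = 254
log2(42) ≈ 5.3923
V = 254 * 5.3923 = 1369.64

1369.64


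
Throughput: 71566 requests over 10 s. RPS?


Formula: throughput = requests / seconds
throughput = 71566 / 10
throughput = 7156.6 requests/second

7156.6 requests/second


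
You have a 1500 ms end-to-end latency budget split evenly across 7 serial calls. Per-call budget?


Formula: per_stage = total_budget / stages
per_stage = 1500 / 7
per_stage = 214.29 ms

214.29 ms


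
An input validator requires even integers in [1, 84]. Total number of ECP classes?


Constraint: even integers in [1, 84]
Class 1: x < 1 — out-of-range invalid
Class 2: x in [1,84] but odd — wrong type invalid
Class 3: x in [1,84] and even — valid
Class 4: x > 84 — out-of-range invalid
Total equivalence classes: 4

4 equivalence classes


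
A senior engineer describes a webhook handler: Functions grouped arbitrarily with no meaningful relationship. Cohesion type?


Reasoning: Worst: random grouping
Type: Coincidental cohesion

Coincidental cohesion


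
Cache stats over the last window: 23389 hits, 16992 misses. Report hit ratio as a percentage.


Formula: hit rate = hits / (hits + misses) * 100
hit rate = 23389 / (23389 + 16992) * 100
hit rate = 23389 / 40381 * 100
hit rate = 57.92%

57.92%


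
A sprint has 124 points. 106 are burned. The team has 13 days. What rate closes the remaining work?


Formula: Required rate = Remaining points / Days left
Remaining = 124 - 106 = 18 points
Required rate = 18 / 13 = 1.38 points/day

1.38 points/day


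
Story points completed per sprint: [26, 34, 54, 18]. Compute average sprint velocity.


Formula: Avg velocity = Total points / Number of sprints
Points: [26, 34, 54, 18]
Sum = 26 + 34 + 54 + 18 = 132
Avg velocity = 132 / 4 = 33.0 points/sprint

33.0 points/sprint


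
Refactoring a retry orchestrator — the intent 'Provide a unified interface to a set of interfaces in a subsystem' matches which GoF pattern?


This matches the Facade pattern

Facade


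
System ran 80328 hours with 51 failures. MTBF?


Formula: MTBF = Total operating time / Number of failures
MTBF = 80328 / 51
MTBF = 1575.06 hours

1575.06 hours


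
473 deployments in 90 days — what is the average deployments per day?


Formula: deployments per day = releases / days
= 473 / 90
= 5.256 deploys/day
(equivalently, 36.79 deploys/week)

5.256 deploys/day


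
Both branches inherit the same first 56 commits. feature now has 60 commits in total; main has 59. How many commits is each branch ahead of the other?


Common ancestor: commit #56
feature commits after divergence: 60 - 56 = 4
main commits after divergence: 59 - 56 = 3
feature is 4 commits ahead of main
main is 3 commits ahead of feature

feature ahead: 4, main ahead: 3


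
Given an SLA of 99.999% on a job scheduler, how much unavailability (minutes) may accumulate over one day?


Formula: allowed downtime = period * (100 - SLA) / 100
Period (day) = 1440 minutes
Unavailability fraction = (100 - 99.999) / 100
Allowed downtime = 1440 * (100 - 99.999) / 100
Allowed downtime = 0.0144 minutes

0.0144 minutes


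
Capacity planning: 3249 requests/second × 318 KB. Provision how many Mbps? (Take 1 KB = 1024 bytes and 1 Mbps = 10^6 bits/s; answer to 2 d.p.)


Formula: Mbps = payload_bytes * RPS * 8 / 1e6
Payload per request = 318 KB = 318 * 1024 = 325632 bytes
Total bytes/sec = 325632 * 3249 = 1057978368
Total bits/sec = 1057978368 * 8 = 8463826944
Mbps = 8463826944 / 1e6 = 8463.83

8463.83 Mbps


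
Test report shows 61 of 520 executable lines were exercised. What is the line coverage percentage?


Coverage = covered / total * 100
Coverage = 61 / 520 * 100
Coverage = 11.73%

11.73%


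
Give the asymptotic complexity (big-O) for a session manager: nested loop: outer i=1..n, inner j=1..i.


Reasoning: triangle: n(n+1)/2 ~ n^2/2
Complexity: O(n^2)

O(n^2)


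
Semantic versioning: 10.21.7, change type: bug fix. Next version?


Current: 10.21.7
Change category: 'bug fix' → patch bump
SemVer rule: patch bump → increment PATCH (MAJOR and MINOR unchanged)
New: 10.21.8

10.21.8


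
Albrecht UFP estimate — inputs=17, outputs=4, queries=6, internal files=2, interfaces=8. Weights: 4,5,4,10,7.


UFP = EI*4 + EO*5 + EQ*4 + ILF*10 + EIF*7
UFP = 17*4 + 4*5 + 6*4 + 2*10 + 8*7
UFP = 68 + 20 + 24 + 20 + 56
UFP = 188

188


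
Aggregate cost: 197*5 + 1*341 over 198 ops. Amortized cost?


Formula: Amortized cost = Total cost / Operations
Total cost = (197 * 5) + (1 * 341)
Total cost = 985 + 341 = 1326
Amortized = 1326 / 198 = 6.697

6.697


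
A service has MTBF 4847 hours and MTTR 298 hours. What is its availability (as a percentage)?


Availability = MTBF / (MTBF + MTTR)
Availability = 4847 / (4847 + 298)
Availability = 4847 / 5145
Availability = 94.208%

94.208%


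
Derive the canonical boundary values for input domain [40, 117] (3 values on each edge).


Range: [40, 117]
Boundaries: just below min, min, min+1, max-1, max, just above max
Values: [39, 40, 41, 116, 117, 118]

[39, 40, 41, 116, 117, 118]


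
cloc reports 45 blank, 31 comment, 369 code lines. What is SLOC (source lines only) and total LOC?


Total LOC = blank + comment + code
Total LOC = 45 + 31 + 369 = 445
SLOC (source only) = code = 369

Total LOC: 445, SLOC: 369


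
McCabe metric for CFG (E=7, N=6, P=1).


Formula: V(G) = E - N + 2P
V(G) = 7 - 6 + 2*1
V(G) = 1 + 2
V(G) = 3

3


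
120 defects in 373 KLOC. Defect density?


Defect density = defects / KLOC
Defect density = 120 / 373
Defect density = 0.322 defects/KLOC

0.322 defects/KLOC


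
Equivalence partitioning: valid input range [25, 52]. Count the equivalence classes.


Valid range: [25, 52]
Class 1: x < 25 — invalid
Class 2: 25 ≤ x ≤ 52 — valid
Class 3: x > 52 — invalid
Total equivalence classes: 3

3 equivalence classes


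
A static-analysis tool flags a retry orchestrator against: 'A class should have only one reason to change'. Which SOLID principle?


This describes the Single Responsibility Principle (SRP)

Single Responsibility Principle (SRP)


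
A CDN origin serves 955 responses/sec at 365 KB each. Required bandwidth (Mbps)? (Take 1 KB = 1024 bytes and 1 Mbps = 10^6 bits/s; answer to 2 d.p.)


Formula: Mbps = payload_bytes * RPS * 8 / 1e6
Payload per request = 365 KB = 365 * 1024 = 373760 bytes
Total bytes/sec = 373760 * 955 = 356940800
Total bits/sec = 356940800 * 8 = 2855526400
Mbps = 2855526400 / 1e6 = 2855.53

2855.53 Mbps


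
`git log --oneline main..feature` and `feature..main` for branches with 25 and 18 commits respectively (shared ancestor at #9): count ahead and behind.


Common ancestor: commit #9
feature commits after divergence: 25 - 9 = 16
main commits after divergence: 18 - 9 = 9
feature is 16 commits ahead of main
main is 9 commits ahead of feature

feature ahead: 16, main ahead: 9


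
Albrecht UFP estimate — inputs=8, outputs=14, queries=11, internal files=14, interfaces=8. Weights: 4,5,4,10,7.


UFP = EI*4 + EO*5 + EQ*4 + ILF*10 + EIF*7
UFP = 8*4 + 14*5 + 11*4 + 14*10 + 8*7
UFP = 32 + 70 + 44 + 140 + 56
UFP = 342

342


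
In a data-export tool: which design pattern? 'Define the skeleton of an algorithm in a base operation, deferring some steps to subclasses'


This matches the Template Method pattern

Template Method


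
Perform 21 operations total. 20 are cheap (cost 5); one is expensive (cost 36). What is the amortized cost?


Formula: Amortized cost = Total cost / Operations
Total cost = (20 * 5) + (1 * 36)
Total cost = 100 + 36 = 136
Amortized = 136 / 21 = 6.4762

6.4762


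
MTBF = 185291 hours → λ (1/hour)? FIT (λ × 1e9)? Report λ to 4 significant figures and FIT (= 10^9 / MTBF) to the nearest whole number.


Formula: λ = 1 / MTBF; FIT = λ × 1e9 = 1e9 / MTBF
λ = 1 / 185291 ≈ 5.397e-06 failures/hour
FIT = 1e9 / 185291 ≈ 5397 failures per 1e9 hours (nearest whole number)

λ = 5.397e-06 /h, FIT = 5397


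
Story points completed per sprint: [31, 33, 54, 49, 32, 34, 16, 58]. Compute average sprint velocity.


Formula: Avg velocity = Total points / Number of sprints
Points: [31, 33, 54, 49, 32, 34, 16, 58]
Sum = 31 + 33 + 54 + 49 + 32 + 34 + 16 + 58 = 307
Avg velocity = 307 / 8 = 38.38 points/sprint

38.38 points/sprint


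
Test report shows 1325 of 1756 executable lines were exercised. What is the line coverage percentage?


Coverage = covered / total * 100
Coverage = 1325 / 1756 * 100
Coverage = 75.46%

75.46%


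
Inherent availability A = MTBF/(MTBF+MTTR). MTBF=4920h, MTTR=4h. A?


Availability = MTBF / (MTBF + MTTR)
Availability = 4920 / (4920 + 4)
Availability = 4920 / 4924
Availability = 99.9188%

99.9188%


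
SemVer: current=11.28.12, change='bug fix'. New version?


Current: 11.28.12
Change category: 'bug fix' → patch bump
SemVer rule: patch bump → increment PATCH (MAJOR and MINOR unchanged)
New: 11.28.13

11.28.13


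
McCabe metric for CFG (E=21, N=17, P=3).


Formula: V(G) = E - N + 2P
V(G) = 21 - 17 + 2*3
V(G) = 4 + 6
V(G) = 10

10


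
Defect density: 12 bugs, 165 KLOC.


Defect density = defects / KLOC
Defect density = 12 / 165
Defect density = 0.073 defects/KLOC

0.073 defects/KLOC


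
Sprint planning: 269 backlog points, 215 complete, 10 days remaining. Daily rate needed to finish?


Formula: Required rate = Remaining points / Days left
Remaining = 269 - 215 = 54 points
Required rate = 54 / 10 = 5.4 points/day

5.4 points/day


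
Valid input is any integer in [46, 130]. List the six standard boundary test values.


Range: [46, 130]
Boundaries: just below min, min, min+1, max-1, max, just above max
Values: [45, 46, 47, 129, 130, 131]

[45, 46, 47, 129, 130, 131]


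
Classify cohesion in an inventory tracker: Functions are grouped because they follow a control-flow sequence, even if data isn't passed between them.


Reasoning: Grouped by order of execution within a routine, not by data flow
Type: Procedural cohesion

Procedural cohesion


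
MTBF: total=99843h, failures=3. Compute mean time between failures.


Formula: MTBF = Total operating time / Number of failures
MTBF = 99843 / 3
MTBF = 33281.0 hours

33281.0 hours


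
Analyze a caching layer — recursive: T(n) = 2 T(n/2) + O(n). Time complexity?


Reasoning: master theorem case 2 (merge-sort recurrence)
Complexity: O(n log n)

O(n log n)


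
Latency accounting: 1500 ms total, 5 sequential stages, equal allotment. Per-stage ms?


Formula: per_stage = total_budget / stages
per_stage = 1500 / 5
per_stage = 300.0 ms

300.0 ms


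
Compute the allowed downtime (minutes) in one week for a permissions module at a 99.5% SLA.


Formula: allowed downtime = period * (100 - SLA) / 100
Period (week) = 10080 minutes
Unavailability fraction = (100 - 99.5) / 100
Allowed downtime = 10080 * (100 - 99.5) / 100
Allowed downtime = 50.4 minutes

50.4 minutes


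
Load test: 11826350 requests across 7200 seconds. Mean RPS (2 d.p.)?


Formula: throughput = requests / seconds
throughput = 11826350 / 7200
throughput = 1642.55 requests/second

1642.55 requests/second


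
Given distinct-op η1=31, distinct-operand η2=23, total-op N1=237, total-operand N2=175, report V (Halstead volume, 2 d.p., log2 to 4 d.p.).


Formula: V = N * log2(η), where N = N1 + N2 and η = η1 + η2
η = 31 + 23 = 54
N = 237 + 175 = 412
log2(54) ≈ 5.7549
V = 412 * 5.7549 = 2371.02

2371.02


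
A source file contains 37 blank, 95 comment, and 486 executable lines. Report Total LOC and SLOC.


Total LOC = blank + comment + code
Total LOC = 37 + 95 + 486 = 618
SLOC (source only) = code = 486

Total LOC: 618, SLOC: 486


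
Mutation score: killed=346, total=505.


Mutation score = killed / total * 100
Mutation score = 346 / 505 * 100
Mutation score = 68.51%

68.51%


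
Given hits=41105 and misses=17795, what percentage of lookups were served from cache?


Formula: hit rate = hits / (hits + misses) * 100
hit rate = 41105 / (41105 + 17795) * 100
hit rate = 41105 / 58900 * 100
hit rate = 69.79%

69.79%


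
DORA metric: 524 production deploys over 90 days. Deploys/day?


Formula: deployments per day = releases / days
= 524 / 90
= 5.822 deploys/day
(equivalently, 40.76 deploys/week)

5.822 deploys/day


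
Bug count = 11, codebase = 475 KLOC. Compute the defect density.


Defect density = defects / KLOC
Defect density = 11 / 475
Defect density = 0.023 defects/KLOC

0.023 defects/KLOC


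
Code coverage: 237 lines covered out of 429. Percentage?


Coverage = covered / total * 100
Coverage = 237 / 429 * 100
Coverage = 55.24%

55.24%


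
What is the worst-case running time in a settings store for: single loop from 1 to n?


Reasoning: one pass through n items
Complexity: O(n)

O(n)


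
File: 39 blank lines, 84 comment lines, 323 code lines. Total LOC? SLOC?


Total LOC = blank + comment + code
Total LOC = 39 + 84 + 323 = 446
SLOC (source only) = code = 323

Total LOC: 446, SLOC: 323


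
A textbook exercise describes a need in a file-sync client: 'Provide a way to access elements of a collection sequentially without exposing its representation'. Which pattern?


This matches the Iterator pattern

Iterator


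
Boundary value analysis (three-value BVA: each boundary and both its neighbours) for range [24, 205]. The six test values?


Range: [24, 205]
Boundaries: just below min, min, min+1, max-1, max, just above max
Values: [23, 24, 25, 204, 205, 206]

[23, 24, 25, 204, 205, 206]


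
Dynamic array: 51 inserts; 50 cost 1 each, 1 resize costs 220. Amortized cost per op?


Formula: Amortized cost = Total cost / Operations
Total cost = (50 * 1) + (1 * 220)
Total cost = 50 + 220 = 270
Amortized = 270 / 51 = 5.2941

5.2941


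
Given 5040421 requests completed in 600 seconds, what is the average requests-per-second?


Formula: throughput = requests / seconds
throughput = 5040421 / 600
throughput = 8400.7 requests/second

8400.7 requests/second


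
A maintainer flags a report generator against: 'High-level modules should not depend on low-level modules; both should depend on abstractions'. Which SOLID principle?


This describes the Dependency Inversion Principle (DIP)

Dependency Inversion Principle (DIP)


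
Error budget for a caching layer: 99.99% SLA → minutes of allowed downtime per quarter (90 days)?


Formula: allowed downtime = period * (100 - SLA) / 100
Period (quarter (90 days)) = 129600 minutes
Unavailability fraction = (100 - 99.99) / 100
Allowed downtime = 129600 * (100 - 99.99) / 100
Allowed downtime = 12.96 minutes

12.96 minutes


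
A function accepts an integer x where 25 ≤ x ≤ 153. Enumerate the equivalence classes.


Valid range: [25, 153]
Class 1: x < 25 — invalid
Class 2: 25 ≤ x ≤ 153 — valid
Class 3: x > 153 — invalid
Total equivalence classes: 3

3 equivalence classes


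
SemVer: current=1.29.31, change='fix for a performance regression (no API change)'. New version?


Current: 1.29.31
Change category: 'fix for a performance regression (no API change)' → patch bump
SemVer rule: patch bump → increment PATCH (MAJOR and MINOR unchanged)
New: 1.29.32

1.29.32


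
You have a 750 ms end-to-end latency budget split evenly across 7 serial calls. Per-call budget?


Formula: per_stage = total_budget / stages
per_stage = 750 / 7
per_stage = 107.14 ms

107.14 ms


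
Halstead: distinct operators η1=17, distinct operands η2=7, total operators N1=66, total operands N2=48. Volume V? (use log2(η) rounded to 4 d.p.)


Formula: V = N * log2(η), where N = N1 + N2 and η = η1 + η2
η = 17 + 7 = 24
N = 66 + 48 = 114
log2(24) ≈ 4.5850
V = 114 * 4.5850 = 522.69

522.69


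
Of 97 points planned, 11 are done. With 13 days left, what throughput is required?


Formula: Required rate = Remaining points / Days left
Remaining = 97 - 11 = 86 points
Required rate = 86 / 13 = 6.62 points/day

6.62 points/day


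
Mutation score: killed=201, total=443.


Mutation score = killed / total * 100
Mutation score = 201 / 443 * 100
Mutation score = 45.37%

45.37%


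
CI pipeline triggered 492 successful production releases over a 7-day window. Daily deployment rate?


Formula: deployments per day = releases / days
= 492 / 7
= 70.286 deploys/day
(equivalently, 492.0 deploys/week)

70.286 deploys/day


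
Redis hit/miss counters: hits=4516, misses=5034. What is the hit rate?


Formula: hit rate = hits / (hits + misses) * 100
hit rate = 4516 / (4516 + 5034) * 100
hit rate = 4516 / 9550 * 100
hit rate = 47.29%

47.29%


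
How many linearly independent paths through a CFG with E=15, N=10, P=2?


Formula: V(G) = E - N + 2P
V(G) = 15 - 10 + 2*2
V(G) = 5 + 4
V(G) = 9

9


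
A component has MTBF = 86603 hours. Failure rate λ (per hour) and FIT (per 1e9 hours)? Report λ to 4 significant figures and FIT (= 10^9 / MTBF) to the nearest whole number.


Formula: λ = 1 / MTBF; FIT = λ × 1e9 = 1e9 / MTBF
λ = 1 / 86603 ≈ 1.155e-05 failures/hour
FIT = 1e9 / 86603 ≈ 11547 failures per 1e9 hours (nearest whole number)

λ = 1.155e-05 /h, FIT = 11547


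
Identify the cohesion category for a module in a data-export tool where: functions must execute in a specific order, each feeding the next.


Reasoning: Output of one is input to next
Type: Sequential cohesion

Sequential cohesion


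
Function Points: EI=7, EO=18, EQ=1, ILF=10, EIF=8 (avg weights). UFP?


UFP = EI*4 + EO*5 + EQ*4 + ILF*10 + EIF*7
UFP = 7*4 + 18*5 + 1*4 + 10*10 + 8*7
UFP = 28 + 90 + 4 + 100 + 56
UFP = 278

278


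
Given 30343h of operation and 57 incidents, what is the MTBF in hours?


Formula: MTBF = Total operating time / Number of failures
MTBF = 30343 / 57
MTBF = 532.33 hours

532.33 hours
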